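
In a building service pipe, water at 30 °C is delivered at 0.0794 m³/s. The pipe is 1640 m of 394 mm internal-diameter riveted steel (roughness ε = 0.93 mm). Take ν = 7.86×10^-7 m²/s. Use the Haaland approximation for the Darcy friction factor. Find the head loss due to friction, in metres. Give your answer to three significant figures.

V = 4Q/(πD²) = 4·0.0794/(π·0.394²) = 0.6512 m/s
Re = VD/ν = 0.6512·0.394/7.86×10^-7 = 3.26×10^5 → turbulent
ε/D = 0.93/394 = 0.00236
Haaland: f = 0.02497
h_f = f(L/D)V²/(2g) = 0.02497·(1640/0.394)·0.6512²/(2·9.81) = 2.247 m

h_f ≈ 2.25 m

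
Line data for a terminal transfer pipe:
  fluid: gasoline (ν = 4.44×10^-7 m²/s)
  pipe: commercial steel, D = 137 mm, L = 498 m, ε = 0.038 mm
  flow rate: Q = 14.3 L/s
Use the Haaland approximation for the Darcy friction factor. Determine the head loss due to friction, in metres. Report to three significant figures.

V = 4Q/(πD²) = 4·0.0143/(π·0.137²) = 0.9701 m/s
Re = VD/ν = 0.9701·0.137/4.44×10^-7 = 2.99×10^5 → turbulent
ε/D = 0.038/137 = 2.77×10^-4
Haaland: f = 0.01665
h_f = f(L/D)V²/(2g) = 0.01665·(498/0.137)·0.9701²/(2·9.81) = 2.902 m

h_f ≈ 2.90 m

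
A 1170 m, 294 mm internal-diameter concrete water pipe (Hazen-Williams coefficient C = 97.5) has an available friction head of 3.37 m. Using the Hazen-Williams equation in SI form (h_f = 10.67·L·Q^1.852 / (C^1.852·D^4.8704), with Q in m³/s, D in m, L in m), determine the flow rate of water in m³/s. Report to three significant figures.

Rearranging: Q = [h_f·C^1.852·D^4.8704 / (10.67·L)]^(1/1.852)
Q = [3.37·97.5^1.852·0.294^4.8704 / (10.67·1170)]^0.540 = 0.04612 m³/s

Q ≈ 0.0461 m³/s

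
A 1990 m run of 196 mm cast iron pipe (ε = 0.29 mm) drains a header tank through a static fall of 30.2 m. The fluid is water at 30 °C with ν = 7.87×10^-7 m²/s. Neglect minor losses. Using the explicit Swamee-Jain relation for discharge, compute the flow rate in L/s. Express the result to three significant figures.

Swamee-Jain (Type II): Q = -0.965·√(gD⁵h_f/L)·ln[ε/(3.7D) + √(3.17ν²L/(gD³h_f))]
√(gD⁵h_f/L) = √(9.81·0.196⁵·30.2/1990) = 0.006562
ε/(3.7D) = 4.00×10^-4; √(3.17ν²L/(gD³h_f)) = 4.19×10^-5
Q = -0.965·0.006562·ln(4.417×10^-4) = 0.04892 m³/s
Check: V = 1.62 m/s, Re = 4.04×10^5, f = 0.02234, h_f = 30.4 m ≈ 30.2 m ✓

Q ≈ 48.9 L/s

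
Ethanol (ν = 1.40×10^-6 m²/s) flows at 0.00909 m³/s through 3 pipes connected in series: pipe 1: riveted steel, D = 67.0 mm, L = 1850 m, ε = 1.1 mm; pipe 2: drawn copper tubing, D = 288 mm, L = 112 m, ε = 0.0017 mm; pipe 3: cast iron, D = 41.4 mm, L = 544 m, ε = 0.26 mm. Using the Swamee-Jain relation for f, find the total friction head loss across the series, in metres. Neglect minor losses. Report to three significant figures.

H ≈ 1440 m

Pipe 1: V = 2.578 m/s, Re = 1.23×10^5, ε/D = 0.0164, f = 0.04572, h_1 = f(L/D)V²/2g = 427.7 m
Pipe 2: V = 0.1395 m/s, Re = 2.87×10^4, ε/D = 5.90×10^-6, f = 0.02364, h_2 = f(L/D)V²/2g = 0.009123 m
Pipe 3: V = 6.753 m/s, Re = 2.00×10^5, ε/D = 0.00628, f = 0.03315, h_3 = f(L/D)V²/2g = 1012 m
Series → Q common, losses add: H = Σh = 1440 m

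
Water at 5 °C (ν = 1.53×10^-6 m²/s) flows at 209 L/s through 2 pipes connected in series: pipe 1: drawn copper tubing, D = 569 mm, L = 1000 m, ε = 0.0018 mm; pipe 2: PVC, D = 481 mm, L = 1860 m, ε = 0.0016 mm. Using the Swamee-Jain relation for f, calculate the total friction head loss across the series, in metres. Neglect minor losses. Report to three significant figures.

Pipe 1: V = 0.8219 m/s, Re = 3.06×10^5, ε/D = 3.16×10^-6, f = 0.01436, h_1 = f(L/D)V²/2g = 0.8691 m
Pipe 2: V = 1.150 m/s, Re = 3.62×10^5, ε/D = 3.33×10^-6, f = 0.01393, h_2 = f(L/D)V²/2g = 3.632 m
Series → Q common, losses add: H = Σh = 4.501 m

H ≈ 4.50 m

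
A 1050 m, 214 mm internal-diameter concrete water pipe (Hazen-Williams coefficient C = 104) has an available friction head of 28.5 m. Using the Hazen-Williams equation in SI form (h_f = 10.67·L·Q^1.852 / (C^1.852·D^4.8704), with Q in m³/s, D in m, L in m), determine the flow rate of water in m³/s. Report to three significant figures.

Rearranging: Q = [h_f·C^1.852·D^4.8704 / (10.67·L)]^(1/1.852)
Q = [28.5·104^1.852·0.214^4.8704 / (10.67·1050)]^0.540 = 0.07165 m³/s

Q ≈ 0.0717 m³/s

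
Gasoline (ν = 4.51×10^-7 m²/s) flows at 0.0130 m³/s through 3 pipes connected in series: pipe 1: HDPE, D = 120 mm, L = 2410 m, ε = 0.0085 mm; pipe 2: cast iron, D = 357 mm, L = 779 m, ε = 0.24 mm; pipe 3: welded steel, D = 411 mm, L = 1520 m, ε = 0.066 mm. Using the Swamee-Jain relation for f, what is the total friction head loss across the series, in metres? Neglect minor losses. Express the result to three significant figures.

H ≈ 20.5 m

Pipe 1: V = 1.149 m/s, Re = 3.06×10^5, ε/D = 7.08×10^-5, f = 0.01511, h_1 = f(L/D)V²/2g = 20.43 m
Pipe 2: V = 0.1299 m/s, Re = 1.03×10^5, ε/D = 6.72×10^-4, f = 0.02106, h_2 = f(L/D)V²/2g = 0.03951 m
Pipe 3: V = 0.09799 m/s, Re = 8.93×10^4, ε/D = 1.61×10^-4, f = 0.01916, h_3 = f(L/D)V²/2g = 0.03468 m
Series → Q common, losses add: H = Σh = 20.51 m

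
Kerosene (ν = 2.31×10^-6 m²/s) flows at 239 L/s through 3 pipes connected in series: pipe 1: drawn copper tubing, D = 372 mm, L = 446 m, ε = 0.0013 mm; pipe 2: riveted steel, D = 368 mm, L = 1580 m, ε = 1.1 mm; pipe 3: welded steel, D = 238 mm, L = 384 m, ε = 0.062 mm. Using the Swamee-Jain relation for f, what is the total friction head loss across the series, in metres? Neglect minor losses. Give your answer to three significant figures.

Pipe 1: V = 2.199 m/s, Re = 3.54×10^5, ε/D = 3.49×10^-6, f = 0.01398, h_1 = f(L/D)V²/2g = 4.132 m
Pipe 2: V = 2.247 m/s, Re = 3.58×10^5, ε/D = 0.00299, f = 0.02665, h_2 = f(L/D)V²/2g = 29.45 m
Pipe 3: V = 5.372 m/s, Re = 5.54×10^5, ε/D = 2.61×10^-4, f = 0.01593, h_3 = f(L/D)V²/2g = 37.81 m
Series → Q common, losses add: H = Σh = 71.39 m

H ≈ 71.4 m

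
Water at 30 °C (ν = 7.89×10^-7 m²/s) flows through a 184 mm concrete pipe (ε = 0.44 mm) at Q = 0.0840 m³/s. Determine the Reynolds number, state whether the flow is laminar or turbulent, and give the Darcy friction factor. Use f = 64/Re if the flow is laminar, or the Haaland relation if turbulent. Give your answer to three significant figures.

V = 4Q/(πD²) = 3.159 m/s
Re = VD/ν = 3.159·0.184/7.89×10^-7 = 7.37×10^5
Re > 4000 → turbulent; ε/D = 0.00239
Haaland: f = 0.02482

Re ≈ 7.37×10^5; turbulent; f ≈ 0.0248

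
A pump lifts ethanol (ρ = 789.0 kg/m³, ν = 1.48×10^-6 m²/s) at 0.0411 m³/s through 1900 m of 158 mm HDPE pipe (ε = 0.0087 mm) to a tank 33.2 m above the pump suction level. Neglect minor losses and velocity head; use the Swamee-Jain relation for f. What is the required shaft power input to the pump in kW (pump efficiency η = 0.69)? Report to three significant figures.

V = 4Q/(πD²) = 2.096 m/s; Re = 2.24×10^5; ε/D = 5.51×10^-5; f = 0.01572
h_f = f(L/D)V²/2g = 42.33 m
Total head H = z + h_f = 33.2 + 42.33 = 75.53 m
P_hyd = ρgQH = 789.0·9.81·0.0411·75.53 = 24.03 kW
P_shaft = P_hyd/η = 24.03/0.69 = 34.82 kW

P_shaft ≈ 34.8 kW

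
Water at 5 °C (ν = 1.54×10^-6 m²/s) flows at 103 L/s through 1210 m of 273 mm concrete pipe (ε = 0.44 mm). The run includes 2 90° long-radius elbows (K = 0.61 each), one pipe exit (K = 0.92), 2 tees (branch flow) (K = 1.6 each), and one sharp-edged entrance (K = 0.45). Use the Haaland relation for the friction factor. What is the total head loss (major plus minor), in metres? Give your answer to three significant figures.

H_L ≈ 16.8 m

V = 4Q/(πD²) = 1.760 m/s; V²/2g = 0.1578 m
Re = 3.12×10^5, ε/D = 0.00161 → f = 0.02277 (Haaland)
Major: h_f = f(L/D)·V²/2g = 0.02277·4432·0.1578 = 15.93 m
Minor: ΣK = 5.79; h_m = ΣK·V²/2g = 0.9137 m
Total H_L = 15.93 + 0.9137 = 16.84 m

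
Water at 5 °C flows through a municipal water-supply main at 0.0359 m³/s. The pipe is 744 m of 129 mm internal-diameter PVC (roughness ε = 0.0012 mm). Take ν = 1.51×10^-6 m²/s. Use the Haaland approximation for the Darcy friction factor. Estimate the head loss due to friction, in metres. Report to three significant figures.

h_f ≈ 33.5 m

V = 4Q/(πD²) = 4·0.0359/(π·0.129²) = 2.747 m/s
Re = VD/ν = 2.747·0.129/1.51×10^-6 = 2.35×10^5 → turbulent
ε/D = 0.0012/129 = 9.30×10^-6
Haaland: f = 0.01509
h_f = f(L/D)V²/(2g) = 0.01509·(744/0.129)·2.747²/(2·9.81) = 33.47 m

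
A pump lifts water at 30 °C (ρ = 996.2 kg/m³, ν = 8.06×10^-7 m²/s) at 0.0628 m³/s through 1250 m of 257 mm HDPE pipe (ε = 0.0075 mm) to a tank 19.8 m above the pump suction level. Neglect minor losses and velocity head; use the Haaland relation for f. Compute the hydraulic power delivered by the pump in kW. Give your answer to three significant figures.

P_hyd ≈ 15.3 kW

V = 4Q/(πD²) = 1.211 m/s; Re = 3.86×10^5; ε/D = 2.92×10^-5; f = 0.01398
h_f = f(L/D)V²/2g = 5.080 m
Total head H = z + h_f = 19.8 + 5.080 = 24.88 m
P_hyd = ρgQH = 996.2·9.81·0.0628·24.88 = 15.27 kW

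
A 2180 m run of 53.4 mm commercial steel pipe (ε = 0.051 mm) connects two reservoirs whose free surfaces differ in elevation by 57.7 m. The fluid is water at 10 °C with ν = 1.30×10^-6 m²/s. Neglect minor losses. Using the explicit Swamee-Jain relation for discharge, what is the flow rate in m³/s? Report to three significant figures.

Swamee-Jain (Type II): Q = -0.965·√(gD⁵h_f/L)·ln[ε/(3.7D) + √(3.17ν²L/(gD³h_f))]
√(gD⁵h_f/L) = √(9.81·0.0534⁵·57.7/2180) = 3.358×10^-4
ε/(3.7D) = 2.58×10^-4; √(3.17ν²L/(gD³h_f)) = 3.68×10^-4
Q = -0.965·3.358×10^-4·ln(6.262×10^-4) = 0.002390 m³/s
Check: V = 1.07 m/s, Re = 4.38×10^4, f = 0.02450, h_f = 58.1 m ≈ 57.7 m ✓

Q ≈ 0.00239 m³/s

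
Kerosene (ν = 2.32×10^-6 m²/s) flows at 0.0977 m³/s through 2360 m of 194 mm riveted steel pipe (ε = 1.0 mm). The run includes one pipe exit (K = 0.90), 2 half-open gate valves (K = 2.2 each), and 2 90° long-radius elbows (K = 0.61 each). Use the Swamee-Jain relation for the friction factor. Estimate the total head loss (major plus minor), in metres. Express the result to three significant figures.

V = 4Q/(πD²) = 3.305 m/s; V²/2g = 0.5568 m
Re = 2.76×10^5, ε/D = 0.00515 → f = 0.03113 (Swamee-Jain)
Major: h_f = f(L/D)·V²/2g = 0.03113·12165·0.5568 = 210.9 m
Minor: ΣK = 6.52; h_m = ΣK·V²/2g = 3.630 m
Total H_L = 210.9 + 3.630 = 214.5 m

H_L ≈ 214 m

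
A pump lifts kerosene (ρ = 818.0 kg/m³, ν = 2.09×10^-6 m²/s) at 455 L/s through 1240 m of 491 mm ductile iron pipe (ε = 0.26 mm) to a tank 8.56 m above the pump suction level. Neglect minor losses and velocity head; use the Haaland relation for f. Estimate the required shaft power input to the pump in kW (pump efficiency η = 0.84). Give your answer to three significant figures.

P_shaft ≈ 94.3 kW

V = 4Q/(πD²) = 2.403 m/s; Re = 5.65×10^5; ε/D = 5.30×10^-4; f = 0.01768
h_f = f(L/D)V²/2g = 13.14 m
Total head H = z + h_f = 8.56 + 13.14 = 21.70 m
P_hyd = ρgQH = 818.0·9.81·0.455·21.70 = 79.22 kW
P_shaft = P_hyd/η = 79.22/0.84 = 94.32 kW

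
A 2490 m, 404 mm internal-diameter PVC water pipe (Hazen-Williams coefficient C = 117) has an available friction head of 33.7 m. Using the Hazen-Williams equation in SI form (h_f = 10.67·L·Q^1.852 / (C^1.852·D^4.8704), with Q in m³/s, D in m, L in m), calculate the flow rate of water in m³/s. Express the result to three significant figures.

Rearranging: Q = [h_f·C^1.852·D^4.8704 / (10.67·L)]^(1/1.852)
Q = [33.7·117^1.852·0.404^4.8704 / (10.67·2490)]^0.540 = 0.2944 m³/s

Q ≈ 0.294 m³/s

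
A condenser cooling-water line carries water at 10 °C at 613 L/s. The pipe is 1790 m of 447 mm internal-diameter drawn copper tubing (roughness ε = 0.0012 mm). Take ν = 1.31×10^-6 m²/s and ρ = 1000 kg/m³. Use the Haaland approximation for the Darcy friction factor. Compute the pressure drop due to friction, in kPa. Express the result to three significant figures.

V = 4Q/(πD²) = 4·0.613/(π·0.447²) = 3.906 m/s
Re = VD/ν = 3.906·0.447/1.31×10^-6 = 1.33×10^6 → turbulent
ε/D = 0.0012/447 = 2.68×10^-6
Haaland: f = 0.01110
h_f = f(L/D)V²/(2g) = 0.01110·(1790/0.447)·3.906²/(2·9.81) = 34.57 m
Δp = ρg·h_f = 1000·9.81·34.57 = 339.1 kPa

Δp ≈ 339 kPa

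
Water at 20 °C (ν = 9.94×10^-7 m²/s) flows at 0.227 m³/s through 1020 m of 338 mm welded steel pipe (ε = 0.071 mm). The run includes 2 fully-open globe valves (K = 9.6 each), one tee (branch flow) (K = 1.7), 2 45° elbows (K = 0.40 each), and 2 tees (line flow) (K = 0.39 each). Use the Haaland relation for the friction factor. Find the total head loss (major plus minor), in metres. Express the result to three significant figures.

H_L ≈ 21.9 m

V = 4Q/(πD²) = 2.530 m/s; V²/2g = 0.3262 m
Re = 8.60×10^5, ε/D = 2.10×10^-4 → f = 0.01483 (Haaland)
Major: h_f = f(L/D)·V²/2g = 0.01483·3018·0.3262 = 14.60 m
Minor: ΣK = 22.5; h_m = ΣK·V²/2g = 7.333 m
Total H_L = 14.60 + 7.333 = 21.93 m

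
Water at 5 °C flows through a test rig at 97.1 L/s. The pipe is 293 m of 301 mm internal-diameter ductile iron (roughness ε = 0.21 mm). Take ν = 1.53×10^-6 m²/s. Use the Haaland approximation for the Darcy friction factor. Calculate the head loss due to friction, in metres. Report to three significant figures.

h_f ≈ 1.78 m

V = 4Q/(πD²) = 4·0.0971/(π·0.301²) = 1.365 m/s
Re = VD/ν = 1.365·0.301/1.53×10^-6 = 2.68×10^5 → turbulent
ε/D = 0.21/301 = 6.98×10^-4
Haaland: f = 0.01925
h_f = f(L/D)V²/(2g) = 0.01925·(293/0.301)·1.365²/(2·9.81) = 1.779 m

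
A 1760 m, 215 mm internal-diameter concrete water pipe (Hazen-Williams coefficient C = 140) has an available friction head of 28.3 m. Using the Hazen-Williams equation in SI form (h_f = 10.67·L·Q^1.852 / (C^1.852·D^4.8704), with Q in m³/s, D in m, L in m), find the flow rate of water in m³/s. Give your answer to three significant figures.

Rearranging: Q = [h_f·C^1.852·D^4.8704 / (10.67·L)]^(1/1.852)
Q = [28.3·140^1.852·0.215^4.8704 / (10.67·1760)]^0.540 = 0.07360 m³/s

Q ≈ 0.0736 m³/s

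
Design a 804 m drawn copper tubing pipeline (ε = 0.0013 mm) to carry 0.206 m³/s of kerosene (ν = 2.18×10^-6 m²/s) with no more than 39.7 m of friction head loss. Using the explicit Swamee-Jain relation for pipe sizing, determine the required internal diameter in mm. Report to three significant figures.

D ≈ 252 mm

Swamee-Jain (Type III): D = 0.66·[ε^1.25·(LQ²/(gh_f))^4.75 + ν·Q^9.4·(L/(gh_f))^5.2]^0.04
LQ²/(gh_f) = 0.08761; L/(gh_f) = 2.064
Term 1 = ε^1.25·(…)^4.75 = 4.16×10^-13; Term 2 = ν·Q^9.4·(…)^5.2 = 3.36×10^-11
D = 0.66·(4.16×10^-13 + 3.36×10^-11)^0.04 = 0.2516 m = 252 mm
Check: V = 4.14 m/s, Re = 4.78×10^5, f = 0.01328, h_f = 37.1 m ≈ 39.7 m ✓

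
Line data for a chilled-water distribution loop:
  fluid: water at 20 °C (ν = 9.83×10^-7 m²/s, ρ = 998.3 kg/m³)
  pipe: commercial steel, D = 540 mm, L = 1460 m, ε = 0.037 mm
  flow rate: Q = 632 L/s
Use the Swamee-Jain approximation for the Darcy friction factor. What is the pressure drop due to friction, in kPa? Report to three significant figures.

Δp ≈ 129 kPa

V = 4Q/(πD²) = 4·0.632/(π·0.540²) = 2.760 m/s
Re = VD/ν = 2.760·0.540/9.83×10^-7 = 1.52×10^6 → turbulent
ε/D = 0.037/540 = 6.85×10^-5
Swamee-Jain: f = 0.01254
h_f = f(L/D)V²/(2g) = 0.01254·(1460/0.540)·2.760²/(2·9.81) = 13.16 m
Δp = ρg·h_f = 998.3·9.81·13.16 = 128.8 kPa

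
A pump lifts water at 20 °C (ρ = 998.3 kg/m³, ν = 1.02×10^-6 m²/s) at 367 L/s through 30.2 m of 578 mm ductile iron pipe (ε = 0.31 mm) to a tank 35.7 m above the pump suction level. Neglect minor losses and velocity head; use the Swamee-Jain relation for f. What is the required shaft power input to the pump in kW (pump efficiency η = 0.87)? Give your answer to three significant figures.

P_shaft ≈ 148 kW

V = 4Q/(πD²) = 1.399 m/s; Re = 7.93×10^5; ε/D = 5.36×10^-4; f = 0.01767
h_f = f(L/D)V²/2g = 0.09205 m
Total head H = z + h_f = 35.7 + 0.09205 = 35.79 m
P_hyd = ρgQH = 998.3·9.81·0.367·35.79 = 128.6 kW
P_shaft = P_hyd/η = 128.6/0.87 = 147.9 kW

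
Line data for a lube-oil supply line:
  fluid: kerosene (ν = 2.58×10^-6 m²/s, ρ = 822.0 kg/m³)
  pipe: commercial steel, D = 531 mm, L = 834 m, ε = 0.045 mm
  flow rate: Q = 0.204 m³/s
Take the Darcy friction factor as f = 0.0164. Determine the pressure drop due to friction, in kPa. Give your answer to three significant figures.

V = 4Q/(πD²) = 4·0.204/(π·0.531²) = 0.9212 m/s
h_f = f(L/D)V²/(2g) = 0.01640·(834/0.531)·0.9212²/(2·9.81) = 1.114 m
Δp = ρg·h_f = 822.0·9.81·1.114 = 8.984 kPa

Δp ≈ 8.98 kPa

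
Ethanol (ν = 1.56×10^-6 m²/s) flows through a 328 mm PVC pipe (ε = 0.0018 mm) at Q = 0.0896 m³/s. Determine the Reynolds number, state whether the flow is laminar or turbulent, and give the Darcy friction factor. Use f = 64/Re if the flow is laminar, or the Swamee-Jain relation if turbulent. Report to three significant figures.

Re ≈ 2.23×10^5; turbulent; f ≈ 0.0153

V = 4Q/(πD²) = 1.060 m/s
Re = VD/ν = 1.060·0.328/1.56×10^-6 = 2.23×10^5
Re > 4000 → turbulent; ε/D = 5.49×10^-6
Swamee-Jain: f = 0.01526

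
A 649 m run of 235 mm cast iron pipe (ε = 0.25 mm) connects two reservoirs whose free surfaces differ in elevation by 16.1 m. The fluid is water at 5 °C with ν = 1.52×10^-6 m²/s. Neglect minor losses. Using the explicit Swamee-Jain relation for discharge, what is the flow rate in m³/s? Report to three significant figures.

Swamee-Jain (Type II): Q = -0.965·√(gD⁵h_f/L)·ln[ε/(3.7D) + √(3.17ν²L/(gD³h_f))]
√(gD⁵h_f/L) = √(9.81·0.235⁵·16.1/649) = 0.01321
ε/(3.7D) = 2.88×10^-4; √(3.17ν²L/(gD³h_f)) = 4.82×10^-5
Q = -0.965·0.01321·ln(3.357×10^-4) = 0.1019 m³/s
Check: V = 2.35 m/s, Re = 3.63×10^5, f = 0.02085, h_f = 16.2 m ≈ 16.1 m ✓

Q ≈ 0.102 m³/s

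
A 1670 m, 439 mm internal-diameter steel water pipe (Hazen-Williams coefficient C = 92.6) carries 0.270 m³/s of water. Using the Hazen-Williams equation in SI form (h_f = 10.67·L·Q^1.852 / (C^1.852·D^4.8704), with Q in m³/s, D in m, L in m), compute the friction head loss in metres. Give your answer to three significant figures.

h_f = 10.67·1670·0.270^1.852 / (92.6^1.852·0.439^4.8704) = 19.81 m

h_f ≈ 19.8 m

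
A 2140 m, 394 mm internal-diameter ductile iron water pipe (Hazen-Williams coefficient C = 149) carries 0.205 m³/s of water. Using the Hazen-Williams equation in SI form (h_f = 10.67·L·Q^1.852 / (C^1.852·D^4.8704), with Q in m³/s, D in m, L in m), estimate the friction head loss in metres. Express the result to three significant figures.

h_f = 10.67·2140·0.205^1.852 / (149^1.852·0.394^4.8704) = 10.70 m

h_f ≈ 10.7 m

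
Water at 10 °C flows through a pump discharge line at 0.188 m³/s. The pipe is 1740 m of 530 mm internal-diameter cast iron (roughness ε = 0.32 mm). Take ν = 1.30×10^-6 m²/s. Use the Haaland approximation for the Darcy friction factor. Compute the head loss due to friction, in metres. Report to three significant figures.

h_f ≈ 2.25 m

V = 4Q/(πD²) = 4·0.188/(π·0.530²) = 0.8522 m/s
Re = VD/ν = 0.8522·0.530/1.30×10^-6 = 3.47×10^5 → turbulent
ε/D = 0.32/530 = 6.04×10^-4
Haaland: f = 0.01850
h_f = f(L/D)V²/(2g) = 0.01850·(1740/0.530)·0.8522²/(2·9.81) = 2.248 m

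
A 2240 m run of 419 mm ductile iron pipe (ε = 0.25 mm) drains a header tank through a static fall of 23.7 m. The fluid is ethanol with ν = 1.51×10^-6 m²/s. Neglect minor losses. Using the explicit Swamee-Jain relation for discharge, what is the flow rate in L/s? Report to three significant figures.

Q ≈ 302 L/s

Swamee-Jain (Type II): Q = -0.965·√(gD⁵h_f/L)·ln[ε/(3.7D) + √(3.17ν²L/(gD³h_f))]
√(gD⁵h_f/L) = √(9.81·0.419⁵·23.7/2240) = 0.03661
ε/(3.7D) = 1.61×10^-4; √(3.17ν²L/(gD³h_f)) = 3.08×10^-5
Q = -0.965·0.03661·ln(1.920×10^-4) = 0.3024 m³/s
Check: V = 2.19 m/s, Re = 6.08×10^5, f = 0.01821, h_f = 23.9 m ≈ 23.7 m ✓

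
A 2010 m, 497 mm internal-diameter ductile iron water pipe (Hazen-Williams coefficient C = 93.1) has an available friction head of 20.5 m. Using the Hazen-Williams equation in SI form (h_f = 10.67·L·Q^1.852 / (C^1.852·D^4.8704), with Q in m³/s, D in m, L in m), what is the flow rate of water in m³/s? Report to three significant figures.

Q ≈ 0.347 m³/s

Rearranging: Q = [h_f·C^1.852·D^4.8704 / (10.67·L)]^(1/1.852)
Q = [20.5·93.1^1.852·0.497^4.8704 / (10.67·2010)]^0.540 = 0.3467 m³/s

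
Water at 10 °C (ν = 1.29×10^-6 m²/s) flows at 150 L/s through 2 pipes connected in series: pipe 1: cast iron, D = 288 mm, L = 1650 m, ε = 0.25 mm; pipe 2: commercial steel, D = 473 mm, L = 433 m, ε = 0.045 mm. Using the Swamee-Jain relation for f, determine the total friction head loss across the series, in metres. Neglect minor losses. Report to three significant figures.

Pipe 1: V = 2.303 m/s, Re = 5.14×10^5, ε/D = 8.68×10^-4, f = 0.01974, h_1 = f(L/D)V²/2g = 30.56 m
Pipe 2: V = 0.8536 m/s, Re = 3.13×10^5, ε/D = 9.51×10^-5, f = 0.01530, h_2 = f(L/D)V²/2g = 0.5202 m
Series → Q common, losses add: H = Σh = 31.08 m

H ≈ 31.1 m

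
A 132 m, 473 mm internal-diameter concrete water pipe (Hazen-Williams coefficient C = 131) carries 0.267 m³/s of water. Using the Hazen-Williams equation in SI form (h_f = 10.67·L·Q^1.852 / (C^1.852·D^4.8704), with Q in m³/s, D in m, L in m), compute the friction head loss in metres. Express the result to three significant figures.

h_f = 10.67·132·0.267^1.852 / (131^1.852·0.473^4.8704) = 0.5611 m

h_f ≈ 0.561 m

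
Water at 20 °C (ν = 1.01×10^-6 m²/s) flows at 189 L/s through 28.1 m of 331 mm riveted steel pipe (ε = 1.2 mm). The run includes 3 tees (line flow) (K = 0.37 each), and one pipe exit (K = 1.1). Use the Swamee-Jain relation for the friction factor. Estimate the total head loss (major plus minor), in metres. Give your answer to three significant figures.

H_L ≈ 1.13 m

V = 4Q/(πD²) = 2.196 m/s; V²/2g = 0.2459 m
Re = 7.20×10^5, ε/D = 0.00363 → f = 0.02786 (Swamee-Jain)
Major: h_f = f(L/D)·V²/2g = 0.02786·84.89·0.2459 = 0.5816 m
Minor: ΣK = 2.21; h_m = ΣK·V²/2g = 0.5434 m
Total H_L = 0.5816 + 0.5434 = 1.125 m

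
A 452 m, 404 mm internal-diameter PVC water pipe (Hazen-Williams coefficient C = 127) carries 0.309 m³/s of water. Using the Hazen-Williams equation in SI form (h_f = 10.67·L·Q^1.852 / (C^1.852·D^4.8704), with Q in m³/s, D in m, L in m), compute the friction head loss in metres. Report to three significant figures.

h_f = 10.67·452·0.309^1.852 / (127^1.852·0.404^4.8704) = 5.748 m

h_f ≈ 5.75 m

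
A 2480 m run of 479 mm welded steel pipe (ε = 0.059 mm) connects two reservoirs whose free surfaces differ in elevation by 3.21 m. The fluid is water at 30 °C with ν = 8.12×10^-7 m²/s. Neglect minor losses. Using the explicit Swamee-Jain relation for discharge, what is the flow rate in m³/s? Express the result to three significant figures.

Q ≈ 0.165 m³/s

Swamee-Jain (Type II): Q = -0.965·√(gD⁵h_f/L)·ln[ε/(3.7D) + √(3.17ν²L/(gD³h_f))]
√(gD⁵h_f/L) = √(9.81·0.479⁵·3.21/2480) = 0.01789
ε/(3.7D) = 3.33×10^-5; √(3.17ν²L/(gD³h_f)) = 3.87×10^-5
Q = -0.965·0.01789·ln(7.199×10^-5) = 0.1647 m³/s
Check: V = 0.914 m/s, Re = 5.39×10^5, f = 0.01462, h_f = 3.22 m ≈ 3.21 m ✓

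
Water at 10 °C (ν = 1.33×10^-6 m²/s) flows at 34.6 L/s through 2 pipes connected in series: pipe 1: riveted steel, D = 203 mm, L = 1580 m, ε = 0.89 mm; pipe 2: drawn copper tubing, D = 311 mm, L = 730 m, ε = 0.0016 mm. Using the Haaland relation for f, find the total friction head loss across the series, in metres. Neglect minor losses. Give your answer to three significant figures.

Pipe 1: V = 1.069 m/s, Re = 1.63×10^5, ε/D = 0.00438, f = 0.02983, h_1 = f(L/D)V²/2g = 13.52 m
Pipe 2: V = 0.4555 m/s, Re = 1.07×10^5, ε/D = 5.14×10^-6, f = 0.01761, h_2 = f(L/D)V²/2g = 0.4371 m
Series → Q common, losses add: H = Σh = 13.96 m

H ≈ 14.0 m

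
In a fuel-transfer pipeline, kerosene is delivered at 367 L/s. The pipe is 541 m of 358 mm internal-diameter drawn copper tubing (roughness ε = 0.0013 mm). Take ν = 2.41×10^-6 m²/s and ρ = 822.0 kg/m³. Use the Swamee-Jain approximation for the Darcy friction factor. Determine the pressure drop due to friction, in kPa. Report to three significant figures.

V = 4Q/(πD²) = 4·0.367/(π·0.358²) = 3.646 m/s
Re = VD/ν = 3.646·0.358/2.41×10^-6 = 5.42×10^5 → turbulent
ε/D = 0.0013/358 = 3.63×10^-6
Swamee-Jain: f = 0.01297
h_f = f(L/D)V²/(2g) = 0.01297·(541/0.358)·3.646²/(2·9.81) = 13.28 m
Δp = ρg·h_f = 822.0·9.81·13.28 = 107.1 kPa

Δp ≈ 107 kPa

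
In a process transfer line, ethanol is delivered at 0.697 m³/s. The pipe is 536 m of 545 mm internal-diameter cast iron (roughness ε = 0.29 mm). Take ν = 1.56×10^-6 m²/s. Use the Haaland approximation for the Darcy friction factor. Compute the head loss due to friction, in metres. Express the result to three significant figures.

V = 4Q/(πD²) = 4·0.697/(π·0.545²) = 2.988 m/s
Re = VD/ν = 2.988·0.545/1.56×10^-6 = 1.04×10^6 → turbulent
ε/D = 0.29/545 = 5.32×10^-4
Haaland: f = 0.01737
h_f = f(L/D)V²/(2g) = 0.01737·(536/0.545)·2.988²/(2·9.81) = 7.774 m

h_f ≈ 7.77 m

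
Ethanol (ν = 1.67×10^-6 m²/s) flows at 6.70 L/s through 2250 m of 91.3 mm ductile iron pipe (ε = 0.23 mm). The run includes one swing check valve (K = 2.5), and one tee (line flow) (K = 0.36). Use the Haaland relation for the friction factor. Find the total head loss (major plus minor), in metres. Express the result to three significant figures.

V = 4Q/(πD²) = 1.023 m/s; V²/2g = 0.05338 m
Re = 5.59×10^4, ε/D = 0.00252 → f = 0.02721 (Haaland)
Major: h_f = f(L/D)·V²/2g = 0.02721·24644·0.05338 = 35.80 m
Minor: ΣK = 2.86; h_m = ΣK·V²/2g = 0.1527 m
Total H_L = 35.80 + 0.1527 = 35.95 m

H_L ≈ 35.9 m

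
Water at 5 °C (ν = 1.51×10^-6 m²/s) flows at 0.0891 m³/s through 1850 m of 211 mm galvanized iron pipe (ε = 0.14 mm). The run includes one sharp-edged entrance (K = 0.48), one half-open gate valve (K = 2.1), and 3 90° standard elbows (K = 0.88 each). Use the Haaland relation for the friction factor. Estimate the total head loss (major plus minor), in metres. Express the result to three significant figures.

V = 4Q/(πD²) = 2.548 m/s; V²/2g = 0.3309 m
Re = 3.56×10^5, ε/D = 6.64×10^-4 → f = 0.01880 (Haaland)
Major: h_f = f(L/D)·V²/2g = 0.01880·8768·0.3309 = 54.56 m
Minor: ΣK = 5.22; h_m = ΣK·V²/2g = 1.727 m
Total H_L = 54.56 + 1.727 = 56.28 m

H_L ≈ 56.3 m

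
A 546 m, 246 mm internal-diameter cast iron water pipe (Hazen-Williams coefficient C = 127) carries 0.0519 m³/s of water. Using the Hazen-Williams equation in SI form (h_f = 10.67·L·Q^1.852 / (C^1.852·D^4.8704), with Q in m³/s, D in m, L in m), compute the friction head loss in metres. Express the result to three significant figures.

h_f = 10.67·546·0.0519^1.852 / (127^1.852·0.246^4.8704) = 2.858 m

h_f ≈ 2.86 m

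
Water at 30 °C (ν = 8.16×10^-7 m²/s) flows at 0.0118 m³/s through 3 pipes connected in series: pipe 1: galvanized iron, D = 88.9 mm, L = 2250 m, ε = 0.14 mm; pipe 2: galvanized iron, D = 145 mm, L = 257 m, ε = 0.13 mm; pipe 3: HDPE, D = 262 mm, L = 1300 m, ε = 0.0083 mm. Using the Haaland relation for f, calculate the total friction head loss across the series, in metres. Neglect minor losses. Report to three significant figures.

H ≈ 108 m

Pipe 1: V = 1.901 m/s, Re = 2.07×10^5, ε/D = 0.00157, f = 0.02293, h_1 = f(L/D)V²/2g = 106.9 m
Pipe 2: V = 0.7146 m/s, Re = 1.27×10^5, ε/D = 8.97×10^-4, f = 0.02115, h_2 = f(L/D)V²/2g = 0.9756 m
Pipe 3: V = 0.2189 m/s, Re = 7.03×10^4, ε/D = 3.17×10^-5, f = 0.01931, h_3 = f(L/D)V²/2g = 0.2340 m
Series → Q common, losses add: H = Σh = 108.1 m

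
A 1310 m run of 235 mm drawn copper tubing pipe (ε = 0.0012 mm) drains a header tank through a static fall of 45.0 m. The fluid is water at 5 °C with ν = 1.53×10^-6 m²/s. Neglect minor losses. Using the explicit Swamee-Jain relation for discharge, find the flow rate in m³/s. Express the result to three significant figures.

Swamee-Jain (Type II): Q = -0.965·√(gD⁵h_f/L)·ln[ε/(3.7D) + √(3.17ν²L/(gD³h_f))]
√(gD⁵h_f/L) = √(9.81·0.235⁵·45.0/1310) = 0.01554
ε/(3.7D) = 1.38×10^-6; √(3.17ν²L/(gD³h_f)) = 4.12×10^-5
Q = -0.965·0.01554·ln(4.257×10^-5) = 0.1509 m³/s
Check: V = 3.48 m/s, Re = 5.34×10^5, f = 0.01302, h_f = 44.8 m ≈ 45.0 m ✓

Q ≈ 0.151 m³/s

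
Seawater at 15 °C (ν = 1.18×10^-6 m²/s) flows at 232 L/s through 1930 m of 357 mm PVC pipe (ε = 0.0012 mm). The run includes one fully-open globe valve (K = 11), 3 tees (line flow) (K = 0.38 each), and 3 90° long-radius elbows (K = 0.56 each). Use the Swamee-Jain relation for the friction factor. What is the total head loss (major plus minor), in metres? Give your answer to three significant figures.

H_L ≈ 22.1 m

V = 4Q/(πD²) = 2.318 m/s; V²/2g = 0.2738 m
Re = 7.01×10^5, ε/D = 3.36×10^-6 → f = 0.01240 (Swamee-Jain)
Major: h_f = f(L/D)·V²/2g = 0.01240·5406·0.2738 = 18.36 m
Minor: ΣK = 13.8; h_m = ΣK·V²/2g = 3.784 m
Total H_L = 18.36 + 3.784 = 22.14 m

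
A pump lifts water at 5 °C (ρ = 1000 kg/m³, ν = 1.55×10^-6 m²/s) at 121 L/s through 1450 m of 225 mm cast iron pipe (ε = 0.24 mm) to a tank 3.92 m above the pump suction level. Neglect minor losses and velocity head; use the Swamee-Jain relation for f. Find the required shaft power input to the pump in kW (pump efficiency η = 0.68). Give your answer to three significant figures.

P_shaft ≈ 117 kW

V = 4Q/(πD²) = 3.043 m/s; Re = 4.42×10^5; ε/D = 0.00107; f = 0.02072
h_f = f(L/D)V²/2g = 63.02 m
Total head H = z + h_f = 3.92 + 63.02 = 66.94 m
P_hyd = ρgQH = 1000·9.81·0.121·66.94 = 79.46 kW
P_shaft = P_hyd/η = 79.46/0.68 = 116.9 kW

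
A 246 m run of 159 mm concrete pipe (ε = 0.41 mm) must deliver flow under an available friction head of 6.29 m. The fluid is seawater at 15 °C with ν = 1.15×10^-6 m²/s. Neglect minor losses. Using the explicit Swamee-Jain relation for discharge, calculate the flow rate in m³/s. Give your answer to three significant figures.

Swamee-Jain (Type II): Q = -0.965·√(gD⁵h_f/L)·ln[ε/(3.7D) + √(3.17ν²L/(gD³h_f))]
√(gD⁵h_f/L) = √(9.81·0.159⁵·6.29/246) = 0.005049
ε/(3.7D) = 6.97×10^-4; √(3.17ν²L/(gD³h_f)) = 6.45×10^-5
Q = -0.965·0.005049·ln(7.614×10^-4) = 0.03498 m³/s
Check: V = 1.76 m/s, Re = 2.44×10^5, f = 0.02587, h_f = 6.33 m ≈ 6.29 m ✓

Q ≈ 0.0350 m³/s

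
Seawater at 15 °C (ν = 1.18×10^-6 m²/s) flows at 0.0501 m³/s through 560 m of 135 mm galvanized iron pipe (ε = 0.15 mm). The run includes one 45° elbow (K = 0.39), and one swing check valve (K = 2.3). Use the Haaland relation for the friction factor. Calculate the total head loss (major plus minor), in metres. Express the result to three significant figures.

H_L ≈ 55.5 m

V = 4Q/(πD²) = 3.500 m/s; V²/2g = 0.6244 m
Re = 4.00×10^5, ε/D = 0.00111 → f = 0.02079 (Haaland)
Major: h_f = f(L/D)·V²/2g = 0.02079·4148·0.6244 = 53.85 m
Minor: ΣK = 2.69; h_m = ΣK·V²/2g = 1.680 m
Total H_L = 53.85 + 1.680 = 55.53 m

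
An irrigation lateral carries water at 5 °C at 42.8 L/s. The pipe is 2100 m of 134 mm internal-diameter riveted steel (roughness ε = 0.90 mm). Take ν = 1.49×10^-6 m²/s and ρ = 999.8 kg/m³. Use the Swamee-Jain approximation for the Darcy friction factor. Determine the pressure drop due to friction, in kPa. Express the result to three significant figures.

Δp ≈ 2430 kPa

V = 4Q/(πD²) = 4·0.0428/(π·0.134²) = 3.035 m/s
Re = VD/ν = 3.035·0.134/1.49×10^-6 = 2.73×10^5 → turbulent
ε/D = 0.90/134 = 0.00672
Swamee-Jain: f = 0.03370
h_f = f(L/D)V²/(2g) = 0.03370·(2100/0.134)·3.035²/(2·9.81) = 247.9 m
Δp = ρg·h_f = 999.8·9.81·247.9 = 2431 kPa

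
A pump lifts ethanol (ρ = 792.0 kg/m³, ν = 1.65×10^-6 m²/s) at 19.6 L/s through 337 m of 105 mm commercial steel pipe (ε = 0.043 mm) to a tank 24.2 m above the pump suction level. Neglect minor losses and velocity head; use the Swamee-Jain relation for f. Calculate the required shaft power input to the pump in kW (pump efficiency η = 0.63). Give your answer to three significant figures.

V = 4Q/(πD²) = 2.264 m/s; Re = 1.44×10^5; ε/D = 4.10×10^-4; f = 0.01911
h_f = f(L/D)V²/2g = 16.01 m
Total head H = z + h_f = 24.2 + 16.01 = 40.21 m
P_hyd = ρgQH = 792.0·9.81·0.0196·40.21 = 6.124 kW
P_shaft = P_hyd/η = 6.124/0.63 = 9.720 kW

P_shaft ≈ 9.72 kW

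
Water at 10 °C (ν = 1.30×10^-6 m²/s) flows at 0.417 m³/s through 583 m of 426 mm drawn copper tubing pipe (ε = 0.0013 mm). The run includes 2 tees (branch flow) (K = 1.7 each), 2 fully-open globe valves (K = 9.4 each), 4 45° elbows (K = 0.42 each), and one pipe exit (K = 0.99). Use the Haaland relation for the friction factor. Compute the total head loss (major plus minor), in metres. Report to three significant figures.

H_L ≈ 17.8 m

V = 4Q/(πD²) = 2.926 m/s; V²/2g = 0.4363 m
Re = 9.59×10^5, ε/D = 3.05×10^-6 → f = 0.01172 (Haaland)
Major: h_f = f(L/D)·V²/2g = 0.01172·1369·0.4363 = 6.996 m
Minor: ΣK = 24.9; h_m = ΣK·V²/2g = 10.85 m
Total H_L = 6.996 + 10.85 = 17.85 m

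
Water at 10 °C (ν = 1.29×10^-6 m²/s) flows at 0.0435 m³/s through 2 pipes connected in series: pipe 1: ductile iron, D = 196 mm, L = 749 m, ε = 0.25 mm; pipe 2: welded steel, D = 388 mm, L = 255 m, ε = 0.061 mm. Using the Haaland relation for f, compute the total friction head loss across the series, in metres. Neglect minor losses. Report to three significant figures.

Pipe 1: V = 1.442 m/s, Re = 2.19×10^5, ε/D = 0.00128, f = 0.02186, h_1 = f(L/D)V²/2g = 8.852 m
Pipe 2: V = 0.3679 m/s, Re = 1.11×10^5, ε/D = 1.57×10^-4, f = 0.01821, h_2 = f(L/D)V²/2g = 0.08256 m
Series → Q common, losses add: H = Σh = 8.934 m

H ≈ 8.93 m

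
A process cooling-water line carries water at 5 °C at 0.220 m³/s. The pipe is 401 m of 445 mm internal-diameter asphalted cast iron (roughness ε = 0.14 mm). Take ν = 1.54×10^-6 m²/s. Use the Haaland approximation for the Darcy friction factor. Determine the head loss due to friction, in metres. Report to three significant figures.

V = 4Q/(πD²) = 4·0.220/(π·0.445²) = 1.415 m/s
Re = VD/ν = 1.415·0.445/1.54×10^-6 = 4.09×10^5 → turbulent
ε/D = 0.14/445 = 3.15×10^-4
Haaland: f = 0.01649
h_f = f(L/D)V²/(2g) = 0.01649·(401/0.445)·1.415²/(2·9.81) = 1.516 m

h_f ≈ 1.52 m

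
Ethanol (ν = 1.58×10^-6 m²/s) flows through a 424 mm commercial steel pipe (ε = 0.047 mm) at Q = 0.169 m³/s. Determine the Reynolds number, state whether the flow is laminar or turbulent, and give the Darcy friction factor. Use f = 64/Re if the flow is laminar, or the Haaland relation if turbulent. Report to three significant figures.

V = 4Q/(πD²) = 1.197 m/s
Re = VD/ν = 1.197·0.424/1.58×10^-6 = 3.21×10^5
Re > 4000 → turbulent; ε/D = 1.11×10^-4
Haaland: f = 0.01518

Re ≈ 3.21×10^5; turbulent; f ≈ 0.0152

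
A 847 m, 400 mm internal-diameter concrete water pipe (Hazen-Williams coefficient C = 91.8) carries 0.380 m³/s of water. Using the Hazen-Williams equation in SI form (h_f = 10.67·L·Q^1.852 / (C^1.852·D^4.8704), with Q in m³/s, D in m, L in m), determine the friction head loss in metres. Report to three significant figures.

h_f ≈ 30.3 m

h_f = 10.67·847·0.380^1.852 / (91.8^1.852·0.400^4.8704) = 30.25 m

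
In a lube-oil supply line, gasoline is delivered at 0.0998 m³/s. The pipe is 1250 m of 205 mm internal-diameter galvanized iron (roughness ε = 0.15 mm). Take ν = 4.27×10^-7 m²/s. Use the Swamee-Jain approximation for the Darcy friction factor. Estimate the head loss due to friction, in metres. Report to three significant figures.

V = 4Q/(πD²) = 4·0.0998/(π·0.205²) = 3.024 m/s
Re = VD/ν = 3.024·0.205/4.27×10^-7 = 1.45×10^6 → turbulent
ε/D = 0.15/205 = 7.32×10^-4
Swamee-Jain: f = 0.01857
h_f = f(L/D)V²/(2g) = 0.01857·(1250/0.205)·3.024²/(2·9.81) = 52.76 m

h_f ≈ 52.8 m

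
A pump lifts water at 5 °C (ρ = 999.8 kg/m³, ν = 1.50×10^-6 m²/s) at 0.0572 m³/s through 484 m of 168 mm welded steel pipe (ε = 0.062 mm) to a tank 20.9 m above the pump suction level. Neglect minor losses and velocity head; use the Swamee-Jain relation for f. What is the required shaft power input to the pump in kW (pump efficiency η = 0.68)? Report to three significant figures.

V = 4Q/(πD²) = 2.580 m/s; Re = 2.89×10^5; ε/D = 3.69×10^-4; f = 0.01758
h_f = f(L/D)V²/2g = 17.19 m
Total head H = z + h_f = 20.9 + 17.19 = 38.09 m
P_hyd = ρgQH = 999.8·9.81·0.0572·38.09 = 21.37 kW
P_shaft = P_hyd/η = 21.37/0.68 = 31.43 kW

P_shaft ≈ 31.4 kW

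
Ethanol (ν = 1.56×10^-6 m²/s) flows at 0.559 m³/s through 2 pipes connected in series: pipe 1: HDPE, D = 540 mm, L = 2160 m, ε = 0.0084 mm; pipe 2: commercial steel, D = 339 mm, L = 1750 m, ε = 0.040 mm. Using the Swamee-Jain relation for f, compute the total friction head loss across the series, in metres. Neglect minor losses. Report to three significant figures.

H ≈ 151 m

Pipe 1: V = 2.441 m/s, Re = 8.45×10^5, ε/D = 1.56×10^-5, f = 0.01228, h_1 = f(L/D)V²/2g = 14.92 m
Pipe 2: V = 6.193 m/s, Re = 1.35×10^6, ε/D = 1.18×10^-4, f = 0.01348, h_2 = f(L/D)V²/2g = 136.0 m
Series → Q common, losses add: H = Σh = 151.0 m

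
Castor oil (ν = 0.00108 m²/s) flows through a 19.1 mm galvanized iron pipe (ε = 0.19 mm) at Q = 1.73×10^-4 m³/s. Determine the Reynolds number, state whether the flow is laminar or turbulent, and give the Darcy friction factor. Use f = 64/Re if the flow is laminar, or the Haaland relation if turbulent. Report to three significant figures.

V = 4Q/(πD²) = 0.6038 m/s
Re = VD/ν = 0.6038·0.0191/0.00108 = 10.7
Re < 2300 → laminar → f = 64/Re = 5.994

Re ≈ 10.7; laminar; f = 64/Re ≈ 5.99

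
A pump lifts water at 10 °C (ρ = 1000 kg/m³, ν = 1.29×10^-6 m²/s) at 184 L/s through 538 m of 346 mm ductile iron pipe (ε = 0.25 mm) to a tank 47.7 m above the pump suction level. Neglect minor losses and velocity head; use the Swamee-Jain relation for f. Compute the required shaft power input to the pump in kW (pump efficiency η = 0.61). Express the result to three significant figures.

P_shaft ≈ 158 kW

V = 4Q/(πD²) = 1.957 m/s; Re = 5.25×10^5; ε/D = 7.23×10^-4; f = 0.01901
h_f = f(L/D)V²/2g = 5.768 m
Total head H = z + h_f = 47.7 + 5.768 = 53.47 m
P_hyd = ρgQH = 1000·9.81·0.184·53.47 = 96.51 kW
P_shaft = P_hyd/η = 96.51/0.61 = 158.2 kW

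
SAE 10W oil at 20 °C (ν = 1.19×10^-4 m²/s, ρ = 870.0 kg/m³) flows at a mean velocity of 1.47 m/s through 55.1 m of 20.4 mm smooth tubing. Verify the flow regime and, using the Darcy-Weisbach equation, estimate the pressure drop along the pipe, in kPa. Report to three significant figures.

Δp ≈ 645 kPa

Re = VD/ν = 1.47·0.02040/1.19×10^-4 = 252 → laminar (Re < 2300)
f = 64/Re = 0.2540
h_f = f(L/D)V²/(2g) = 0.2540·(55.1/0.02040)·1.47²/(2·9.81) = 75.55 m
Δp = ρg·h_f = 870.0·9.81·75.55 = 644.8 kPa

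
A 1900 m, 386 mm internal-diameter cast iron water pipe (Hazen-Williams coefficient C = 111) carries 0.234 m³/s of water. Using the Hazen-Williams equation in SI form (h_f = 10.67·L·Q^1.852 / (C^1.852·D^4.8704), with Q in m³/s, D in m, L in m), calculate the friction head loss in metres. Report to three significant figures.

h_f ≈ 23.1 m

h_f = 10.67·1900·0.234^1.852 / (111^1.852·0.386^4.8704) = 23.13 m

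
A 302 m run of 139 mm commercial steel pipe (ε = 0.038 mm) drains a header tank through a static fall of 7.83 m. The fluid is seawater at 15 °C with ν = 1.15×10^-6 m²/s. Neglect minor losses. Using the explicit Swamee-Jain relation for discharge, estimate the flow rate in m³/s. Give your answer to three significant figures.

Q ≈ 0.0308 m³/s

Swamee-Jain (Type II): Q = -0.965·√(gD⁵h_f/L)·ln[ε/(3.7D) + √(3.17ν²L/(gD³h_f))]
√(gD⁵h_f/L) = √(9.81·0.139⁵·7.83/302) = 0.003633
ε/(3.7D) = 7.39×10^-5; √(3.17ν²L/(gD³h_f)) = 7.83×10^-5
Q = -0.965·0.003633·ln(1.522×10^-4) = 0.03082 m³/s
Check: V = 2.03 m/s, Re = 2.45×10^5, f = 0.01722, h_f = 7.86 m ≈ 7.83 m ✓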